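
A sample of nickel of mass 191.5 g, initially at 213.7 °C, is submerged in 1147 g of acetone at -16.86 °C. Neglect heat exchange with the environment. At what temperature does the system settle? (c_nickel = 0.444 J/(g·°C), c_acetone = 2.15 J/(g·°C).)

T_f ≈ -9.2 °C

Energy conservation, ΣQ = 0:
191.5·0.444·(T − 213.7) + 1147·2.15·(T − (-16.86)) = 0
(85.03 + 2466) T = 85.03·213.7 + 2466·(-16.86)
T = -23408/2551.1 ≈ -9.18 °C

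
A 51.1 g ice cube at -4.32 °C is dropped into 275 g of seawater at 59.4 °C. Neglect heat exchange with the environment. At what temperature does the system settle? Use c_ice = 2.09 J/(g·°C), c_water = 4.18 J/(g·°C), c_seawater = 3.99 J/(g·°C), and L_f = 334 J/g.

T_f ≈ 36.3 °C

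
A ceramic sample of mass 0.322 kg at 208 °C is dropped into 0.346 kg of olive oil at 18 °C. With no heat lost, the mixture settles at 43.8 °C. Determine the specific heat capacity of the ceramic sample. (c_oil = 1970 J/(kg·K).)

Setting the total heat transfer to zero:
0.322×c×(43.8 − 208) + 0.346×1970×(43.8 − 18) = 0
-52.87 c = -17586
c = -17586/-52.87 ≈ 332.6 J/(kg·K)

c ≈ 333 J/(kg·K)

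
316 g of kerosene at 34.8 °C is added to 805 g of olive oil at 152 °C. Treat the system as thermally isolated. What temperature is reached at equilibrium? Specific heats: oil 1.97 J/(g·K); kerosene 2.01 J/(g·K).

T_f ≈ 118.5 °C

|Q_oil| = |Q_kerosene|:
805×1.97×(152 − T) = 316×2.01×(T − 34.8)
1585.8(152 − T) = 635.16(T − 34.8)
2221 T = 263153  ⇒  T ≈ 118.48 °C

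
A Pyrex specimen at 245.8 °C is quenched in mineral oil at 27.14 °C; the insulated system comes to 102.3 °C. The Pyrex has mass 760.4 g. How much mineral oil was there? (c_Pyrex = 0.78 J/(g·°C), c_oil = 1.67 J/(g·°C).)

m ≈ 678 g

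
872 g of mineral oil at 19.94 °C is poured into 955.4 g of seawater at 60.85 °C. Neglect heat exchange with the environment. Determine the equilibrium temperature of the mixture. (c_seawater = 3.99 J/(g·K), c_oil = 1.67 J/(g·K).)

Energy conservation, ΣQ = 0:
955.4*3.99*(T − 60.85) + 872*1.67*(T − 19.94) = 0
5268.3 T = 261000
T = 261000/5268.3 ≈ 49.54 °C

T_f ≈ 49.5 °C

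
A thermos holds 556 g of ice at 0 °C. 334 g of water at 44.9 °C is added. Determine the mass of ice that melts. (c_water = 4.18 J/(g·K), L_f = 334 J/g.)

Cooling the water to 0 °C releases 334·4.18·44.9 = 62686 J.
Melting all 556 g of ice would need 556·334 = 185704 J.
Since 62686 < 185704 J, not all the ice melts; equilibrium is at 0 °C.
m_melted·334 = 62686  ⇒  m_melted ≈ 187.7 g.

m_melted ≈ 188 g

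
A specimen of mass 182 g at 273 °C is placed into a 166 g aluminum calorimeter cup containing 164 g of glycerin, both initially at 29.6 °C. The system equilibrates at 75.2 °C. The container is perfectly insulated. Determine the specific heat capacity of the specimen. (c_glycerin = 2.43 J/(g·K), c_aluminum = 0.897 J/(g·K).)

c ≈ 0.693 J/(g·K)

Net heat exchanged in the isolated system is zero:
182·c·(75.2 − 273) + 164·2.43·(75.2 − 29.6) + 166·0.897·(75.2 − 29.6) = 0
-36000 c = -24962
c = -24962/-36000 ≈ 0.6934 J/(g·K)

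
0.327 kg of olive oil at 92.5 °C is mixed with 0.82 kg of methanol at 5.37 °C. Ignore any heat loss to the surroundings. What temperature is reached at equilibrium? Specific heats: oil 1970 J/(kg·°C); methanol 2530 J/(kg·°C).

T_f ≈ 26.0 °C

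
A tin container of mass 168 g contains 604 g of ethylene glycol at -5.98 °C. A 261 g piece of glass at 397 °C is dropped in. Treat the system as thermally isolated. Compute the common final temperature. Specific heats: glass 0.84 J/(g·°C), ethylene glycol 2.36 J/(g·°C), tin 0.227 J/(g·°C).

Conservation of energy gives ΣQ = 0:
261·0.84·(T − 397) + 604·2.36·(T − (-5.98)) + 168·0.227·(T − (-5.98)) = 0
219.24(T − 397) + 1425.4(T − (-5.98)) + 38.14(T − (-5.98)) = 0
1682.8 T = 78286
T ≈ 46.52 °C

T_f ≈ 46.5 °C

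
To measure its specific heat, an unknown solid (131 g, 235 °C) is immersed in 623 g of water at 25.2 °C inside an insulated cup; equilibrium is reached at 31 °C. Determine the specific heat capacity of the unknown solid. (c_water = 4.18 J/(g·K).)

Heat lost by the unknown solid = heat gained by the water:
131·c·(235 − 31) = 623·4.18·(31 − 25.2)
26724 c = 15104  ⇒  c ≈ 0.5652 J/(g·K)

c ≈ 0.565 J/(g·K)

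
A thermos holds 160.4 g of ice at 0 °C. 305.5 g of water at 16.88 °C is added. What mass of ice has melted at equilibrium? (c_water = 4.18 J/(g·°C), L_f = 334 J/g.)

Heat available from the water dropping to 0 °C: 305.5·4.18·16.88 = 21556 J.
To melt every bit of ice: 160.4·334 = 53574 J.
21556 J < 53574 J, so only part of the ice melts and the system sits at 0 °C.
m_melt = 21556 / L_f = 64.54 g.

m_melted ≈ 64.5 g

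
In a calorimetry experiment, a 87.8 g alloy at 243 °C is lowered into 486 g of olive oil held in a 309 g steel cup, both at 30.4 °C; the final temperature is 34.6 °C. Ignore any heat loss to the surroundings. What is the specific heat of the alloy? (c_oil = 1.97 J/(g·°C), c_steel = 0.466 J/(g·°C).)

c ≈ 0.253 J/(g·°C)

Heat gained plus heat lost sum to zero:
87.8·c·(34.6 − 243) + 486·1.97·(34.6 − 30.4) + 309·0.466·(34.6 − 30.4) = 0
-18298 c = -4625.9
c = -4625.9/-18298 ≈ 0.2528 J/(g·°C)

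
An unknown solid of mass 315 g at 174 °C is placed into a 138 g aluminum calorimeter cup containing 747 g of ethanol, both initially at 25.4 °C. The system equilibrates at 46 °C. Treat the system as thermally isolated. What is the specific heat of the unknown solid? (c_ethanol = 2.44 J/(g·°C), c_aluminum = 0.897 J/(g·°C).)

c ≈ 0.994 J/(g·°C)

Setting the total heat transfer to zero:
315·c·(46 − 174) + 747·2.44·(46 − 25.4) + 138·0.897·(46 − 25.4) = 0
-40320 c = -40097
c = -40097/-40320 ≈ 0.9945 J/(g·°C)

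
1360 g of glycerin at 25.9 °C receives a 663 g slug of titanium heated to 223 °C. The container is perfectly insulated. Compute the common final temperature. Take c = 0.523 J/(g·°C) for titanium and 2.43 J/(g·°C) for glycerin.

Taking heat into each body as positive, Σ m c ΔT = 0:
663*0.523*(T − 223) + 1360*2.43*(T − 25.9) = 0
346.75(T − 223) + 3304.8(T − 25.9) = 0
(346.75 + 3304.8) T = 346.75*223 + 3304.8*25.9
T ≈ 44.62 °C

T_f ≈ 44.6 °C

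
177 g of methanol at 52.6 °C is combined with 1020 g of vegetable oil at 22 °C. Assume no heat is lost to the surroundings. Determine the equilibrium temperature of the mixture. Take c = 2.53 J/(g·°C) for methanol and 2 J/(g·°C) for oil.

Net heat exchanged in the isolated system is zero:
177*2.53*(T − 52.6) + 1020*2*(T − 22) = 0
447.81(T − 52.6) + 2040(T − 22) = 0
2487.8 T = 68435
T = 68435 / 2487.8 = 27.5 °C

T_f ≈ 27.5 °C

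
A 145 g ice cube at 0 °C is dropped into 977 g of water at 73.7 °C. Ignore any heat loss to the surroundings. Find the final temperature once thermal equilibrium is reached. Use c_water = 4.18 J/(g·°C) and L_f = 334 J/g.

Conservation of energy gives ΣQ = 0:
fusion: m_ice L_f = 145×334 = 48430; meltwater 0→T: 145×4.18×T = 606.1 T; water: 4083.9(T − 73.7)
4690 T = 300980 − 48430 = 252550
T ≈ 53.85 °C. Since T > 0 °C, the all-ice-melts assumption holds.

T_f ≈ 53.8 °C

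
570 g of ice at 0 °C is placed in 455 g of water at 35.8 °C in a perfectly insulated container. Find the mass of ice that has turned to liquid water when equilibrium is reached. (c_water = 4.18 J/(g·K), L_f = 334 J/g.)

m_melted ≈ 204 g

Heat available from the water dropping to 0 °C: 455·4.18·35.8 = 68088 J.
Melting all 570 g of ice would need 570·334 = 190380 J.
Since 68088 < 190380 J, not all the ice melts; equilibrium is at 0 °C.
m_melted·334 = 68088  ⇒  m_melted ≈ 203.9 g.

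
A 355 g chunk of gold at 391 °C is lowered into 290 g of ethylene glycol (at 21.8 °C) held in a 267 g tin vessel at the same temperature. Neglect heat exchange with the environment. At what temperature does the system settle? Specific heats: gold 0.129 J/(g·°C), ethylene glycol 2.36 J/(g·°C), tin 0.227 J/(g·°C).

T_f ≈ 43.2 °C

Energy conservation, ΣQ = 0:
355*0.129*(T − 391) + 290*2.36*(T − 21.8) + 267*0.227*(T − 21.8) = 0
45.8(T − 391) + 684.4(T − 21.8) + 60.61(T − 21.8) = 0
790.8 T = 34147
T = 34147/790.8 ≈ 43.18 °C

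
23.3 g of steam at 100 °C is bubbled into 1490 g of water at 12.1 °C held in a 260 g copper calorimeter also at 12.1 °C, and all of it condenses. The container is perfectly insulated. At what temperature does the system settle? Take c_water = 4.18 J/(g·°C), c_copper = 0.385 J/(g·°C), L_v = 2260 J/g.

Heat gained plus heat lost sum to zero:
steam→water at 100 °C releases m L_v = 23.3·2260 = 52658
  condensate cools 100→T: 23.3·4.18·(T − 100) = 97.39(T − 100)
  water warms: 1490·4.18·(T − 12.1) = 6228.2(T − 12.1)
  cup: 100.1(T − 12.1)
6425.7 T = 52658 + 9739.4 + 76572 = 138970
T ≈ 21.63 °C (< 100 °C, so full condensation is consistent).

T_f ≈ 21.6 °C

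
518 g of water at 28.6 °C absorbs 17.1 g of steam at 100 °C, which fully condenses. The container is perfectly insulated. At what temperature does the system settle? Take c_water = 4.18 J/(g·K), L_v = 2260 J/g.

T_f ≈ 48.2 °C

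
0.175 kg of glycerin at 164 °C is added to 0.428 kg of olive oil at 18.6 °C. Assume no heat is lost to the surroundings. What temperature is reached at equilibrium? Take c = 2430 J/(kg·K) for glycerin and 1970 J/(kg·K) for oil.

T_f ≈ 67.3 °C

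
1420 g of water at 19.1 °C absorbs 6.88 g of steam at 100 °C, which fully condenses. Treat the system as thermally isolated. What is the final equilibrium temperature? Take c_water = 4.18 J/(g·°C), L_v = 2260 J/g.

Energy conservation, ΣQ = 0:
steam→water at 100 °C releases m L_v = 6.88·2260 = 15549
  condensed water 100 °C→T: 28.76(T − 100)
  water warms: 1420·4.18·(T − 19.1) = 5935.6(T − 19.1)
5964.4 T = 15549 + 2875.8 + 113370 = 131795
T ≈ 22.10 °C — below 100 °C, confirming all the steam condensed.

T_f ≈ 22.1 °C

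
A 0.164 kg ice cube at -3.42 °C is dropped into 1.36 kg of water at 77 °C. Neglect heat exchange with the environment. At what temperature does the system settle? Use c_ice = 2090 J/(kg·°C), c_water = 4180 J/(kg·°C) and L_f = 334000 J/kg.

Let T be the final temperature. ΣQ_i = 0:
ice -3.42→0 °C: 0.164·2090·3.42 = 1172.2; latent heat to melt: 0.164·334000 = 54776; meltwater 0→T: 0.164·4180·T = 685.52 T; water: 5684.8(T − 77)
6370.3 T = 437730 − 55948 = 381781
T ≈ 59.93 °C — above 0 °C, consistent with complete melting.

T_f ≈ 59.9 °C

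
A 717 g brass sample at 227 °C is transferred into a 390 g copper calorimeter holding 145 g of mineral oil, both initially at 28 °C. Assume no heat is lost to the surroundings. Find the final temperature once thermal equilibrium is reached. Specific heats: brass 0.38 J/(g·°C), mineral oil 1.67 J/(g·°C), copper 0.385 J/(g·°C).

T_f ≈ 109.6 °C

Taking heat into each body as positive, Σ m c ΔT = 0:
717×0.38×(T − 227) + 145×1.67×(T − 28) + 390×0.385×(T − 28) = 0
272.46(T − 227) + 242.15(T − 28) + 150.15(T − 28) = 0
(272.46 + 242.15 + 150.15) T = 272.46×227 + 242.15×28 + 150.15×28
T = 72833 / 664.76 = 110 °C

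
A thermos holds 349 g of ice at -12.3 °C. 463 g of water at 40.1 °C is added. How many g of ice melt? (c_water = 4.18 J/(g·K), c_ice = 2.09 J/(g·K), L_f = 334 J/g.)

Heat available from the water dropping to 0 °C: 463·4.18·40.1 = 77607 J.
Of that, 349·2.09·12.3 = 8971.7 J goes to bring the ice to 0 °C, leaving 68635 J.
Melting all 349 g of ice would need 349·334 = 116566 J.
That's not enough to melt it all — equilibrium is at 0 °C with ice remaining.
m_melted·334 = 68635  ⇒  m_melted ≈ 205.5 g.

m_melted ≈ 205 g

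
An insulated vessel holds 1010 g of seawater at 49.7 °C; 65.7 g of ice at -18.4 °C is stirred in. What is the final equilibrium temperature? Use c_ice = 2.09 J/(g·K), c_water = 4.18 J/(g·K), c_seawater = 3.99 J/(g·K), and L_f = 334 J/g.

T_f ≈ 40.8 °C

Net heat exchanged in the isolated system is zero:
warm ice to 0 °C: 65.7·2.09·(0 − (-18.4)) = 2526.6; melt ice: 65.7·334 = 21944; warm the meltwater: 274.63 T; seawater cools: 1010·3.99·(T − 49.7) = 4029.9(T − 49.7)
4304.5 T = 200286 − 24470 = 175816
T ≈ 40.84 °C (positive, so assuming full melt was valid).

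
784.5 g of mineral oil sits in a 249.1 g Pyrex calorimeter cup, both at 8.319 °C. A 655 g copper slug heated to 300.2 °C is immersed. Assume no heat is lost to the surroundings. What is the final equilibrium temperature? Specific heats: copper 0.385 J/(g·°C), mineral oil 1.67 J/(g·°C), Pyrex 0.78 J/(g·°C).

T_f ≈ 50.2 °C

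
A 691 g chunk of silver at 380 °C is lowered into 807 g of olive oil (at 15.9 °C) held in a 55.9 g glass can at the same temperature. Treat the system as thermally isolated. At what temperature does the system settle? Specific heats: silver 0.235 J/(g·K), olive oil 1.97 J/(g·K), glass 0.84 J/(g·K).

Let T be the final temperature. ΣQ_i = 0:
691·0.235·(T − 380) + 807·1.97·(T − 15.9) + 55.9·0.84·(T − 15.9) = 0
1799.1 T = 87731
T = 87731 / 1799.1 = 48.8 °C

T_f ≈ 48.8 °C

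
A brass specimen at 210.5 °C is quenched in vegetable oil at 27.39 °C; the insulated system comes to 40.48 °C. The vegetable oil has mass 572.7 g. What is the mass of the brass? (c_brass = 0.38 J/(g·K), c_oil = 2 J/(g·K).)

|Q_brass| = |Q_oil|:
m·0.38·(210.5 − 40.48) = 572.7·2·(40.48 − 27.39)
64.61 m = 14993  ⇒  m ≈ 232.1 g

m ≈ 232 g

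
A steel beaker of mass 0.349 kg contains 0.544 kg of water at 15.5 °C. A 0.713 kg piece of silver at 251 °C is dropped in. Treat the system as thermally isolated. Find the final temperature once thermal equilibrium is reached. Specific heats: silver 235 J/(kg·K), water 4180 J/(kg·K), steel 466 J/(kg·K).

T_f ≈ 30.7 °C

With ΣQ=0 the equilibrium temperature is the m·c-weighted mean:
T_f = (167.55*251 + 2273.9*15.5 + 162.63*15.5) / (167.55 + 2273.9 + 162.63)
    = 79823 / 2604.1 ≈ 30.65 °C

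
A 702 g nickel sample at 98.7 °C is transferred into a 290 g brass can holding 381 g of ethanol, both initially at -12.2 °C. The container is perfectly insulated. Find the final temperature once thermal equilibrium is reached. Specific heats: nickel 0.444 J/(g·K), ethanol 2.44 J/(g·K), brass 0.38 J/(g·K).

T_f ≈ 13.4 °C

Setting the total heat transfer to zero:
702*0.444*(T − 98.7) + 381*2.44*(T − (-12.2)) + 290*0.38*(T − (-12.2)) = 0
311.69(T − 98.7) + 929.64(T − (-12.2)) + 110.2(T − (-12.2)) = 0
1351.5 T = 18078
T = 18078 / 1351.5 = 13.4 °C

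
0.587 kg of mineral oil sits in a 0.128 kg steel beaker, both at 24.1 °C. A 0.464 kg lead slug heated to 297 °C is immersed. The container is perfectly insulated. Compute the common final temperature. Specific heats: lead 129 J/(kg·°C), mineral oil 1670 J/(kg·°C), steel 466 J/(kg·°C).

T_f ≈ 39.0 °C

Let T be the final temperature. ΣQ_i = 0:
0.464·129·(T − 297) + 0.587·1670·(T − 24.1) + 0.128·466·(T − 24.1) = 0
59.86(T − 297) + 980.29(T − 24.1) + 59.65(T − 24.1) = 0
(59.86 + 980.29 + 59.65) T = 59.86·297 + 980.29·24.1 + 59.65·24.1
T = 42840 / 1099.8 = 39 °C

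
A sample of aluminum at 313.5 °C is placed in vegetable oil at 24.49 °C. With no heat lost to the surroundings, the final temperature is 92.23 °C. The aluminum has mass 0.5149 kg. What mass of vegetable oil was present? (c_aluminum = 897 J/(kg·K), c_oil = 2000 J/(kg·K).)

m ≈ 0.754 kg

Heat lost by the aluminum = heat gained by the oil:
0.5149×897×(313.5 − 92.23) = m×2000×(92.23 − 24.49)
135480 m = 102197  ⇒  m ≈ 0.7543 kg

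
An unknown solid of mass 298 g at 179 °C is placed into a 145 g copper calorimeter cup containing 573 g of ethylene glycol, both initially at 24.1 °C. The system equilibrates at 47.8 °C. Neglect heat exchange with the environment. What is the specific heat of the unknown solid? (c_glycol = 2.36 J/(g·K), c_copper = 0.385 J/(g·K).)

c ≈ 0.854 J/(g·K)

Taking heat into each body as positive, Σ m c ΔT = 0:
298×c×(47.8 − 179) + 573×2.36×(47.8 − 24.1) + 145×0.385×(47.8 − 24.1) = 0
-39098 c = -33372
c = -33372/-39098 ≈ 0.8536 J/(g·K)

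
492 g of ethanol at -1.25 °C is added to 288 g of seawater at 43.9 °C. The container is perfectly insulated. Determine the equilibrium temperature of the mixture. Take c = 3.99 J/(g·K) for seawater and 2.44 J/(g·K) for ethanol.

T_f ≈ 20.8 °C

|Q_seawater| = |Q_ethanol|:
288·3.99·(43.9 − T) = 492·2.44·(T − (-1.25))
1149.1(43.9 − T) = 1200.5(T − (-1.25))
2349.6 T = 48946  ⇒  T ≈ 20.83 °C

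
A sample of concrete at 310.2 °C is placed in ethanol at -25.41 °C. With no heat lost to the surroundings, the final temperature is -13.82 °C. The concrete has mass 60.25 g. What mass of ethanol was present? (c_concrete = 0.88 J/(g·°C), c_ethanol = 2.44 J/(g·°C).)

m ≈ 607 g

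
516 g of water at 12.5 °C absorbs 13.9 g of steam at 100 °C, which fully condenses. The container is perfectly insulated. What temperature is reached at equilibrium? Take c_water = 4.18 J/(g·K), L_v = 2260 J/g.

Energy conservation, ΣQ = 0:
steam→water at 100 °C releases m L_v = 13.9×2260 = 31414
  condensed water 100 °C→T: 58.1(T − 100)
  water warms: 516×4.18×(T − 12.5) = 2156.9(T − 12.5)
2215 T = 31414 + 5810.2 + 26961 = 64185
T ≈ 28.98 °C, under the boiling point, so the assumption holds.

T_f ≈ 29.0 °C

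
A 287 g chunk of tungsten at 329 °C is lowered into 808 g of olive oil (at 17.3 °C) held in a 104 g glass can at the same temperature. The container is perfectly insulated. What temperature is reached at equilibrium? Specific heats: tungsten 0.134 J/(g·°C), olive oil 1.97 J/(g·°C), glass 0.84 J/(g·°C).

Heat gained plus heat lost sum to zero:
287·0.134·(T − 329) + 808·1.97·(T − 17.3) + 104·0.84·(T − 17.3) = 0
1717.6 T = 41701
T = 41701 / 1717.6 = 24.3 °C

T_f ≈ 24.3 °C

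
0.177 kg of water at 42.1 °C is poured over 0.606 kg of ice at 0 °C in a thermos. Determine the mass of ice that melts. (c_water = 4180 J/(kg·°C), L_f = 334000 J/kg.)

Cooling the water to 0 °C releases 0.177·4180·42.1 = 31148 J.
Melting all 0.606 kg of ice would need 0.606·334000 = 202404 J.
31148 J < 202404 J, so only part of the ice melts and the system sits at 0 °C.
m_melt = 31148 / L_f = 0.09326 kg.

m_melted ≈ 0.0933 kg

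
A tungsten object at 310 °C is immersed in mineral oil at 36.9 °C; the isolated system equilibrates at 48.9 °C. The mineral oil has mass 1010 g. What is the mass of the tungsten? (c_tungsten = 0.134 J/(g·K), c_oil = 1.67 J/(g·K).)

m ≈ 579 g

Heat lost by the tungsten = heat gained by the oil:
m×0.134×(310 − 48.9) = 1010×1.67×(48.9 − 36.9)
34.99 m = 20240  ⇒  m ≈ 578.5 g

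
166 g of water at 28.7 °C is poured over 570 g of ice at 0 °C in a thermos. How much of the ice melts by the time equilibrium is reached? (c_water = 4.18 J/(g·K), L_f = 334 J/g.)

m_melted ≈ 59.6 g

Cooling the water to 0 °C releases 166×4.18×28.7 = 19914 J.
Fully melting the ice requires m_ice L_f = 570×334 = 190380 J.
19914 J < 190380 J, so only part of the ice melts and the system sits at 0 °C.
Mass melted = 19914/334 ≈ 59.62 g.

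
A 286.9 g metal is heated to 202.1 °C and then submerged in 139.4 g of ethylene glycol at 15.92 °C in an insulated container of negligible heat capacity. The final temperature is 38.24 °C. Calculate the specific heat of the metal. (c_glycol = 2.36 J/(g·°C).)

c ≈ 0.156 J/(g·°C)

Energy conservation, ΣQ = 0:
286.9·c·(38.24 − 202.1) + 139.4·2.36·(38.24 − 15.92) = 0
-47011 c = -7342.9
c = -7342.9/-47011 ≈ 0.1562 J/(g·°C)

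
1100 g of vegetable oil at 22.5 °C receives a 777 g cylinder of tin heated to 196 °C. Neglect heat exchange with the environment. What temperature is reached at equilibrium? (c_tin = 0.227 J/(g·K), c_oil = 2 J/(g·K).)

T_f ≈ 35.4 °C

Energy conservation, ΣQ = 0:
777×0.227×(T − 196) + 1100×2×(T − 22.5) = 0
176.38(T − 196) + 2200(T − 22.5) = 0
(176.38 + 2200) T = 176.38×196 + 2200×22.5
T = 84070 / 2376.4 = 35.4 °C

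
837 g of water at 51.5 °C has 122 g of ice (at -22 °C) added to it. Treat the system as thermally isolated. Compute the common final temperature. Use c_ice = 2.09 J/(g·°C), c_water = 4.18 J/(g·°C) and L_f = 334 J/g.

Net heat exchanged in the isolated system is zero:
warm ice to 0 °C: 122·2.09·(0 − (-22)) = 5609.6; latent heat to melt: 122·334 = 40748; meltwater 0→T: 122·4.18·T = 509.96 T; water cools: 837·4.18·(T − 51.5) = 3498.7(T − 51.5)
4008.6 T = 180181 − 46358 = 133823
T ≈ 33.38 °C — above 0 °C, consistent with complete melting.

T_f ≈ 33.4 °C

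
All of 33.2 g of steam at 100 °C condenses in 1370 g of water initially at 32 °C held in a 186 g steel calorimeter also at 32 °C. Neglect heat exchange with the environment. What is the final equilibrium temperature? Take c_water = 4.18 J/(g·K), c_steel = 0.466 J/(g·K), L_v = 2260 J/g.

Sum of m c ΔT and latent-heat terms is zero:
steam→water at 100 °C releases m L_v = 33.2·2260 = 75032; condensed water 100 °C→T: 138.78(T − 100); original water: 5726.6(T − 32); steel cup: 186·0.466·(T − 32) = 86.68(T − 32)
5952.1 T = 75032 + 13878 + 186025 = 274934
T ≈ 46.19 °C — below 100 °C, confirming all the steam condensed.

T_f ≈ 46.2 °C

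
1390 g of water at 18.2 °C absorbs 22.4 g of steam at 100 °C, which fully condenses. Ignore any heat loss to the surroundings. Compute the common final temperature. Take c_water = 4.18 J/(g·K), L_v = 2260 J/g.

T_f ≈ 28.1 °C

Let T be the final temperature. ΣQ_i = 0:
steam→water at 100 °C releases m L_v = 22.4·2260 = 50624; condensed water 100 °C→T: 93.63(T − 100); original water: 5810.2(T − 18.2)
5903.8 T = 50624 + 9363.2 + 105746 = 165733
T ≈ 28.07 °C, under the boiling point, so the assumption holds.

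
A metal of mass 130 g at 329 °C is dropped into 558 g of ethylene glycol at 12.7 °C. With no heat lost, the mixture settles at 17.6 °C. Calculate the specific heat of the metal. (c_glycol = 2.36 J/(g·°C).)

c ≈ 0.159 J/(g·°C)

m_s c (T_s − T_f) = m_glycol c_glycol (T_f − T_0):
130·c·(329 − 17.6) = 558·2.36·(17.6 − 12.7)
40482 c = 6452.7  ⇒  c ≈ 0.1594 J/(g·°C)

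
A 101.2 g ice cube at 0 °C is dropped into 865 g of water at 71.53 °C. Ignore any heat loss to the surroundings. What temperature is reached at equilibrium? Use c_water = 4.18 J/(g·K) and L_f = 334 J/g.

Energy balance with sensible and latent terms:
latent heat to melt: 101.2×334 = 33801
  meltwater 0→T: 101.2×4.18×T = 423.02 T
  water: 3615.7(T − 71.53)
4038.7 T = 258631 − 33801 = 224830
T ≈ 55.67 °C. Since T > 0 °C, the all-ice-melts assumption holds.

T_f ≈ 55.7 °C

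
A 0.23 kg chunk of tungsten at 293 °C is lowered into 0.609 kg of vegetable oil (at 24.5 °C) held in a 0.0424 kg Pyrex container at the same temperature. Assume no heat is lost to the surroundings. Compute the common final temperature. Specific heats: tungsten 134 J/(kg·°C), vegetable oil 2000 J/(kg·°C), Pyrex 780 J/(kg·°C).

Taking heat into each body as positive, Σ m c ΔT = 0:
0.23*134*(T − 293) + 0.609*2000*(T − 24.5) + 0.0424*780*(T − 24.5) = 0
30.82(T − 293) + 1218(T − 24.5) + 33.07(T − 24.5) = 0
1281.9 T = 39682
T = 39682 / 1281.9 = 31 °C

T_f ≈ 31.0 °C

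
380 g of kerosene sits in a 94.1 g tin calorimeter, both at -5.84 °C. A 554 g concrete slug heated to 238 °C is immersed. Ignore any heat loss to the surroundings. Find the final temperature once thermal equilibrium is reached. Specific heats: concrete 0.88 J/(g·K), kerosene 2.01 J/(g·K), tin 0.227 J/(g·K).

T_f ≈ 87.6 °C

Conservation of energy gives ΣQ = 0:
554×0.88×(T − 238) + 380×2.01×(T − (-5.84)) + 94.1×0.227×(T − (-5.84)) = 0
487.52(T − 238) + 763.8(T − (-5.84)) + 21.36(T − (-5.84)) = 0
1272.7 T = 111444
T = 111444/1272.7 ≈ 87.57 °C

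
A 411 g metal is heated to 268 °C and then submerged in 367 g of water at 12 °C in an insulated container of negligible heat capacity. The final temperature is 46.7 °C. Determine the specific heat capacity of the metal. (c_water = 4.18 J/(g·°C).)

c ≈ 0.585 J/(g·°C)

Heat gained plus heat lost sum to zero:
411×c×(46.7 − 268) + 367×4.18×(46.7 − 12) = 0
-90954 c = -53232
c = -53232/-90954 ≈ 0.5853 J/(g·°C)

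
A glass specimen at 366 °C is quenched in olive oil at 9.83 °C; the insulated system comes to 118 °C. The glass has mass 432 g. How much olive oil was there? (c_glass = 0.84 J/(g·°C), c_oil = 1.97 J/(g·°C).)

m ≈ 422 g

Net heat exchanged in the isolated system is zero:
432·0.84·(118 − 366) + m·1.97·(118 − 9.83) = 0
213.09 m = 89994
m = 89994/213.09 ≈ 422.3 g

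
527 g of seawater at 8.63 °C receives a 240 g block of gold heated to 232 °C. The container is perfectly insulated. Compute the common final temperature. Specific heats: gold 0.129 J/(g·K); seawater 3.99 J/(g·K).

T_f ≈ 11.9 °C

Heat lost by the gold equals heat gained by the seawater:
240·0.129·(232 − T) = 527·3.99·(T − 8.63)
30.96(232 − T) = 2102.7(T − 8.63)
2133.7 T = 25329  ⇒  T ≈ 11.87 °C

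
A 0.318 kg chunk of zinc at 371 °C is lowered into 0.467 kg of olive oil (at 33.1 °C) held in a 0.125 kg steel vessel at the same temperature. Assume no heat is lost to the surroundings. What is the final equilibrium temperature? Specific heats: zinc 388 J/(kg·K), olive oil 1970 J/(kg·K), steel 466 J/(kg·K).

Energy conservation, ΣQ = 0:
0.318×388×(T − 371) + 0.467×1970×(T − 33.1) + 0.125×466×(T − 33.1) = 0
123.38(T − 371) + 919.99(T − 33.1) + 58.25(T − 33.1) = 0
(123.38 + 919.99 + 58.25) T = 123.38×371 + 919.99×33.1 + 58.25×33.1
T = 78155/1101.6 ≈ 70.95 °C

T_f ≈ 70.9 °C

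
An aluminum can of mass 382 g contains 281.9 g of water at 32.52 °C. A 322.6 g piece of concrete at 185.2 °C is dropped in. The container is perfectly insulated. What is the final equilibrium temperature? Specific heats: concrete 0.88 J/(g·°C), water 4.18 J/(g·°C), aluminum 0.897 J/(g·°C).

T_f ≈ 56.5 °C

Let T be the final temperature. ΣQ_i = 0:
322.6×0.88×(T − 185.2) + 281.9×4.18×(T − 32.52) + 382×0.897×(T − 32.52) = 0
283.89(T − 185.2) + 1178.3(T − 32.52) + 342.65(T − 32.52) = 0
1804.9 T = 102039
T ≈ 56.53 °C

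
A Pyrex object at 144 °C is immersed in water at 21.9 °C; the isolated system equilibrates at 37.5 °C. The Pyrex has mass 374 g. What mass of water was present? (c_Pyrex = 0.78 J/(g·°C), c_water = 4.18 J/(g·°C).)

m ≈ 476 g

Heat lost by the Pyrex = heat gained by the water:
374×0.78×(144 − 37.5) = m×4.18×(37.5 − 21.9)
65.21 m = 31068  ⇒  m ≈ 476.4 g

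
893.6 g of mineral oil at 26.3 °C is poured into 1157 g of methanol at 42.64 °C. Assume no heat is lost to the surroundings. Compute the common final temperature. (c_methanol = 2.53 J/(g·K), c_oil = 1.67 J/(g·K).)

Conservation of energy gives ΣQ = 0:
1157×2.53×(T − 42.64) + 893.6×1.67×(T − 26.3) = 0
4419.5 T = 164064
T ≈ 37.12 °C

T_f ≈ 37.1 °C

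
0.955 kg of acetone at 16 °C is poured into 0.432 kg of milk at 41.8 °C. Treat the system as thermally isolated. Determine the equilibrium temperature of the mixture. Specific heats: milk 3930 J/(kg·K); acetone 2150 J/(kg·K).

Setting the total heat transfer to zero:
0.432·3930·(T − 41.8) + 0.955·2150·(T − 16) = 0
1697.8(T − 41.8) + 2053.2(T − 16) = 0
(1697.8 + 2053.2) T = 1697.8·41.8 + 2053.2·16
T ≈ 27.68 °C

T_f ≈ 27.7 °C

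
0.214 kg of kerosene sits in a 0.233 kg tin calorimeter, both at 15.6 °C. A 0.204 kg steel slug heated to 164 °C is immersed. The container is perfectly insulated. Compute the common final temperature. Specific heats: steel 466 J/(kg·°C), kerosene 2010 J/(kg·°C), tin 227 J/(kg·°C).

Let T be the final temperature. ΣQ_i = 0:
0.204×466×(T − 164) + 0.214×2010×(T − 15.6) + 0.233×227×(T − 15.6) = 0
95.06(T − 164) + 430.14(T − 15.6) + 52.89(T − 15.6) = 0
578.1 T = 23126
T ≈ 40.00 °C

T_f ≈ 40.0 °C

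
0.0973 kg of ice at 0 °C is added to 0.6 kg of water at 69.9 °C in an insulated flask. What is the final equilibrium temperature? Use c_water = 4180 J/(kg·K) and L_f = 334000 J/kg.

Energy balance with sensible and latent terms:
fusion: m_ice L_f = 0.0973·334000 = 32498; warm the meltwater: 406.71 T; water: 2508(T − 69.9)
2914.7 T = 175309 − 32498 = 142811
T ≈ 49.00 °C (positive, so assuming full melt was valid).

T_f ≈ 49.0 °C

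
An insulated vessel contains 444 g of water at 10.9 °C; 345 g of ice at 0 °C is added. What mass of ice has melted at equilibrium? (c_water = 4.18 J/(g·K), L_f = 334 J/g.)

Cooling the water to 0 °C releases 444·4.18·10.9 = 20230 J.
To melt every bit of ice: 345·334 = 115230 J.
That's not enough to melt it all — equilibrium is at 0 °C with ice remaining.
Mass melted = 20230/334 ≈ 60.57 g.

m_melted ≈ 60.6 g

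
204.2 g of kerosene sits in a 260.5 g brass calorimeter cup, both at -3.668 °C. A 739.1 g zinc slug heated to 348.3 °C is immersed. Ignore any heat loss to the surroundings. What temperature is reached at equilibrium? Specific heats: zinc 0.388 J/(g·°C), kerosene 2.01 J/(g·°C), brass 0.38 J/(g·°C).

T_f ≈ 123.1 °C

Net heat exchanged in the isolated system is zero:
739.1*0.388*(T − 348.3) + 204.2*2.01*(T − (-3.668)) + 260.5*0.38*(T − (-3.668)) = 0
286.77(T − 348.3) + 410.44(T − (-3.668)) + 98.99(T − (-3.668)) = 0
796.2 T = 98014
T = 98014/796.2 ≈ 123.10 °C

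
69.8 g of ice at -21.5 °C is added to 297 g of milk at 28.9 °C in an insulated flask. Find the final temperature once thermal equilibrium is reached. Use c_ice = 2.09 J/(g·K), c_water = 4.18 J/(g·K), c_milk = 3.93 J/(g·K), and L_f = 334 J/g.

Let T be the final temperature. ΣQ_i = 0:
ice -21.5→0 °C: 69.8×2.09×21.5 = 3136.5
  latent heat to melt: 69.8×334 = 23313
  warm the meltwater: 291.76 T
  milk: 1167.2(T − 28.9)
1459 T = 33732 − 26450 = 7282.7
T ≈ 4.99 °C — above 0 °C, consistent with complete melting.

T_f ≈ 5.0 °C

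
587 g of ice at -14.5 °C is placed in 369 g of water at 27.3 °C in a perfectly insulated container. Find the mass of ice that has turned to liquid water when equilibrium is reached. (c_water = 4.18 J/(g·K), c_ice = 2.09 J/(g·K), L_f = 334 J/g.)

m_melted ≈ 72.8 g

Heat available from the water dropping to 0 °C: 369×4.18×27.3 = 42108 J.
Warming the ice to 0 °C takes 587×2.09×14.5 = 17789 J, leaving 24319 J for melting.
To melt every bit of ice: 587×334 = 196058 J.
Since 24319 < 196058 J, not all the ice melts; equilibrium is at 0 °C.
m_melted×334 = 24319  ⇒  m_melted ≈ 72.81 g.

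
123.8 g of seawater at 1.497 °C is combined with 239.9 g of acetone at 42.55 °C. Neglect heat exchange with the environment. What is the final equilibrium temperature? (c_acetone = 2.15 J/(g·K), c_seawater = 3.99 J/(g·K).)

T_f ≈ 22.5 °C

|Q_acetone| = |Q_seawater|:
239.9·2.15·(42.55 − T) = 123.8·3.99·(T − 1.497)
515.78(42.55 − T) = 493.96(T − 1.497)
1009.7 T = 22686  ⇒  T ≈ 22.47 °C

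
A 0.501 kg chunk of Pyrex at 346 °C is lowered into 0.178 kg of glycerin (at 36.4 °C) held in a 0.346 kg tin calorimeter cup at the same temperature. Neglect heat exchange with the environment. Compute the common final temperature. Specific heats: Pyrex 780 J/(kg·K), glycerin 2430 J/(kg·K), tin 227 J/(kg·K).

T_f = Σ m_i c_i T_i / Σ m_i c_i:
T_f = (390.78*346 + 432.54*36.4 + 78.54*36.4) / (390.78 + 432.54 + 78.54)
    = 153813 / 901.86 ≈ 170.55 °C

T_f ≈ 170.6 °C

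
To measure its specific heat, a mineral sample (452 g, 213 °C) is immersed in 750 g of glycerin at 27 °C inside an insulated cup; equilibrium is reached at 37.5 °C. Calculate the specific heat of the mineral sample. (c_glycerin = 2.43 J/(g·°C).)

c ≈ 0.241 J/(g·°C)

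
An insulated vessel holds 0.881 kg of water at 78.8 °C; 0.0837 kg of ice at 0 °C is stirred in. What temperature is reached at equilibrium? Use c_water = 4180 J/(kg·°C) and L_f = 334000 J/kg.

T_f ≈ 65.0 °C

Net heat exchanged in the isolated system is zero:
latent heat to melt: 0.0837×334000 = 27956; meltwater 0→T: 0.0837×4180×T = 349.87 T; water cools: 0.881×4180×(T − 78.8) = 3682.6(T − 78.8)
4032.4 T = 290187 − 27956 = 262232
T ≈ 65.03 °C (positive, so assuming full melt was valid).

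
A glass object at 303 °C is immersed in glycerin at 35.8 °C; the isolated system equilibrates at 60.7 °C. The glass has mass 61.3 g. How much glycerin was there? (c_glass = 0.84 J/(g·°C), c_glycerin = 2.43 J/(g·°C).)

m ≈ 206 g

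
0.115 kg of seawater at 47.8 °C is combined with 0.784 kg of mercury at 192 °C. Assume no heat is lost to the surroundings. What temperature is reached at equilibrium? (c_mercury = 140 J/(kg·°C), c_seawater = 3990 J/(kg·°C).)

T_f ≈ 75.6 °C

|Q_mercury| = |Q_seawater|:
0.784·140·(192 − T) = 0.115·3990·(T − 47.8)
109.76(192 − T) = 458.85(T − 47.8)
568.61 T = 43007  ⇒  T ≈ 75.64 °C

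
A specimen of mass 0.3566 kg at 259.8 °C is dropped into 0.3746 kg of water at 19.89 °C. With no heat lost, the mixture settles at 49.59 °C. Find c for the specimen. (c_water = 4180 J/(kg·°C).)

Heat lost by the specimen = heat gained by the water:
0.3566·c·(259.8 − 49.59) = 0.3746·4180·(49.59 − 19.89)
74.96 c = 46505  ⇒  c ≈ 620.4 J/(kg·°C)

c ≈ 620 J/(kg·°C)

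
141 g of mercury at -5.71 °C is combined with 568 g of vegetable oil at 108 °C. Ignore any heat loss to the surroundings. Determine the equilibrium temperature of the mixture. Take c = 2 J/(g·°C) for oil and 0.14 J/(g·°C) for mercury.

T_f ≈ 106.1 °C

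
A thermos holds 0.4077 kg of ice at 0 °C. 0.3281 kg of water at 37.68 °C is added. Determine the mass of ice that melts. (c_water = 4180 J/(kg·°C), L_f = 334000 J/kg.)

Water can give up m c ΔT = 0.3281·4180·37.68 = 51677 J before reaching 0 °C.
Fully melting the ice requires m_ice L_f = 0.4077·334000 = 136172 J.
Since 51677 < 136172 J, not all the ice melts; equilibrium is at 0 °C.
m_melted·334000 = 51677  ⇒  m_melted ≈ 0.1547 kg.

m_melted ≈ 0.155 kg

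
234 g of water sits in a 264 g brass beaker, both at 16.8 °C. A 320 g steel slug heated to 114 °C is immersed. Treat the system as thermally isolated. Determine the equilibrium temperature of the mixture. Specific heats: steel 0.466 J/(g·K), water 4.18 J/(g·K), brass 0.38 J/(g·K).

Heat gained plus heat lost sum to zero:
320·0.466·(T − 114) + 234·4.18·(T − 16.8) + 264·0.38·(T − 16.8) = 0
149.12(T − 114) + 978.12(T − 16.8) + 100.32(T − 16.8) = 0
(149.12 + 978.12 + 100.32) T = 149.12·114 + 978.12·16.8 + 100.32·16.8
T = 35117/1227.6 ≈ 28.61 °C

T_f ≈ 28.6 °C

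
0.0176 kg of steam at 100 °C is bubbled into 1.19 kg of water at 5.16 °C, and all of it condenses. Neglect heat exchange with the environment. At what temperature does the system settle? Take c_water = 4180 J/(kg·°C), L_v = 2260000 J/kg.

T_f ≈ 14.4 °C

Energy conservation, ΣQ = 0:
condense steam: −0.0176×2260000 = −39776; condensed water 100 °C→T: 73.57(T − 100); original water: 4974.2(T − 5.16)
5047.8 T = 39776 + 7356.8 + 25667 = 72800
T ≈ 14.42 °C — below 100 °C, confirming all the steam condensed.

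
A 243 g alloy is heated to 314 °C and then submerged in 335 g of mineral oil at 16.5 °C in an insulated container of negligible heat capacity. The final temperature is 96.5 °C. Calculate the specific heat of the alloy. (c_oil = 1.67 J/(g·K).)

c ≈ 0.847 J/(g·K)

m_s c (T_s − T_f) = m_oil c_oil (T_f − T_0):
243·c·(314 − 96.5) = 335·1.67·(96.5 − 16.5)
52852 c = 44756  ⇒  c ≈ 0.8468 J/(g·K)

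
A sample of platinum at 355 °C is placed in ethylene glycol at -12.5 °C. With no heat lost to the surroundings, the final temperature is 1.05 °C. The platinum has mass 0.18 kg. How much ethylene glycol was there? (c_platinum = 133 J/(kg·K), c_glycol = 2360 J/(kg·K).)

|Q_platinum| = |Q_glycol|:
0.18·133·(355 − 1.05) = m·2360·(1.05 − (-12.5))
31978 m = 8473.6  ⇒  m ≈ 0.265 kg

m ≈ 0.265 kg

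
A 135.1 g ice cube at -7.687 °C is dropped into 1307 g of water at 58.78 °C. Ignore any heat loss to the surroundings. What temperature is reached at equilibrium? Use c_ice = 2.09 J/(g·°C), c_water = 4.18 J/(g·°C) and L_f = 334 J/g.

Sum of m c ΔT and latent-heat terms is zero:
ice -7.687→0 °C: 135.1×2.09×7.687 = 2170.5; latent heat to melt: 135.1×334 = 45123; warm the meltwater: 564.72 T; water cools: 1307×4.18×(T − 58.78) = 5463.3(T − 58.78)
6028 T = 321130 − 47294 = 273837
T ≈ 45.43 °C (positive, so assuming full melt was valid).

T_f ≈ 45.4 °C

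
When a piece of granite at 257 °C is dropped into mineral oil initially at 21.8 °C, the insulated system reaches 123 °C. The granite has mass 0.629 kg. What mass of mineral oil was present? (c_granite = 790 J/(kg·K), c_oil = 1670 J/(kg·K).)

m ≈ 0.394 kg

|Q_granite| = |Q_oil|:
0.629·790·(257 − 123) = m·1670·(123 − 21.8)
169004 m = 66586  ⇒  m ≈ 0.394 kg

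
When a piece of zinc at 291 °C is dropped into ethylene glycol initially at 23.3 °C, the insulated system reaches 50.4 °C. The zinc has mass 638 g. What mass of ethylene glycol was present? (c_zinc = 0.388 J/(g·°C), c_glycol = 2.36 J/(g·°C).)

Heat lost by the zinc = heat gained by the glycol:
638·0.388·(291 − 50.4) = m·2.36·(50.4 − 23.3)
63.96 m = 59559  ⇒  m ≈ 931.3 g

m ≈ 931 g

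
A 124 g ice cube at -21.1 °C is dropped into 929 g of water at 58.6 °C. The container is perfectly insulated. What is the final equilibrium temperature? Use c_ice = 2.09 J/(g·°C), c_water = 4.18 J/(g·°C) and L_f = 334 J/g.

T_f ≈ 41.0 °C

Energy balance with sensible and latent terms:
warm ice to 0 °C: 124·2.09·(0 − (-21.1)) = 5468.3
  fusion: m_ice L_f = 124·334 = 41416
  meltwater 0→T: 124·4.18·T = 518.32 T
  water cools: 929·4.18·(T − 58.6) = 3883.2(T − 58.6)
4401.5 T = 227557 − 46884 = 180672
T ≈ 41.05 °C — above 0 °C, consistent with complete melting.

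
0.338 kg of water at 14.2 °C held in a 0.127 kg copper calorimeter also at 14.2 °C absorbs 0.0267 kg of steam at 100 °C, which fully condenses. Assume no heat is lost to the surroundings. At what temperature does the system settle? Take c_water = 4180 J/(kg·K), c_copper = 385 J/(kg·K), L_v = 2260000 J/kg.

Setting the total heat transfer to zero:
steam→water at 100 °C releases m L_v = 0.0267·2260000 = 60342; condensate cools 100→T: 0.0267·4180·(T − 100) = 111.61(T − 100); water warms: 0.338·4180·(T − 14.2) = 1412.8(T − 14.2); copper cup: 0.127·385·(T − 14.2) = 48.9(T − 14.2)
1573.3 T = 60342 + 11161 + 20757 = 92259
T ≈ 58.64 °C, under the boiling point, so the assumption holds.

T_f ≈ 58.6 °C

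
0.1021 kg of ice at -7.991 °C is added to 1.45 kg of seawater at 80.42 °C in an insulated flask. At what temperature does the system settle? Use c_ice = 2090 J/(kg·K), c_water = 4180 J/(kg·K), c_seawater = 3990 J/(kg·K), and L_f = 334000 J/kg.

Energy balance with sensible and latent terms:
warm ice to 0 °C: 0.1021×2090×(0 − (-7.991)) = 1705.2
  melt ice: 0.1021×334000 = 34101
  meltwater 0→T: 0.1021×4180×T = 426.78 T
  seawater: 5785.5(T − 80.42)
6212.3 T = 465270 − 35807 = 429463
T ≈ 69.13 °C — above 0 °C, consistent with complete melting.

T_f ≈ 69.1 °C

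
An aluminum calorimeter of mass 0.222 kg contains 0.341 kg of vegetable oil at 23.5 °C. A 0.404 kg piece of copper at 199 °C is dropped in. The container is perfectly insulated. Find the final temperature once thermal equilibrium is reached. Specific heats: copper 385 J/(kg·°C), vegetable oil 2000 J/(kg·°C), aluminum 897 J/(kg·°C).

T_f ≈ 49.8 °C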